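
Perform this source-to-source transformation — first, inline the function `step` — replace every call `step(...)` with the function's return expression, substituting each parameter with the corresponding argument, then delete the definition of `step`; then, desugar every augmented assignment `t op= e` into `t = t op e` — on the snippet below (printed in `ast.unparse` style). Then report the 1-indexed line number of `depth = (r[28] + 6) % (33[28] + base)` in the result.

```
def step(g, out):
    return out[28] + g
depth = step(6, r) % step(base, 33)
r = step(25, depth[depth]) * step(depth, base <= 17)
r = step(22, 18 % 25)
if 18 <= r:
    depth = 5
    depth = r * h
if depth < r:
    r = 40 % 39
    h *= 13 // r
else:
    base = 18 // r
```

Transformed code:
depth = (r[28] + 6) % (33[28] + base)
r = (depth[depth][28] + 25) * ((base <= 17)[28] + depth)
r = (18 % 25)[28] + 22
if 18 <= r:
    depth = 5
    depth = r * h
if depth < r:
    r = 40 % 39
    h = h * (13 // r)
else:
    base = 18 // r

1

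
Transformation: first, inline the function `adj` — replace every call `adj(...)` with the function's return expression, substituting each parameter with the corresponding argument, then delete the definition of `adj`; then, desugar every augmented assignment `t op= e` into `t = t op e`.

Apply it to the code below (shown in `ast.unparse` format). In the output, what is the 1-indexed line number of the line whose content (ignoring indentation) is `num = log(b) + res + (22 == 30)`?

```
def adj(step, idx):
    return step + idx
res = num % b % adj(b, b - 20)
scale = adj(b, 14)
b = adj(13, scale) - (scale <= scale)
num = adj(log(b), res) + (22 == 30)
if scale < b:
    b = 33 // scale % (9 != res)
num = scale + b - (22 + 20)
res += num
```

Transformed code:
res = num % b % (b + (b - 20))
scale = b + 14
b = 13 + scale - (scale <= scale)
num = log(b) + res + (22 == 30)
if scale < b:
    b = 33 // scale % (9 != res)
num = scale + b - (22 + 20)
res = res + num

4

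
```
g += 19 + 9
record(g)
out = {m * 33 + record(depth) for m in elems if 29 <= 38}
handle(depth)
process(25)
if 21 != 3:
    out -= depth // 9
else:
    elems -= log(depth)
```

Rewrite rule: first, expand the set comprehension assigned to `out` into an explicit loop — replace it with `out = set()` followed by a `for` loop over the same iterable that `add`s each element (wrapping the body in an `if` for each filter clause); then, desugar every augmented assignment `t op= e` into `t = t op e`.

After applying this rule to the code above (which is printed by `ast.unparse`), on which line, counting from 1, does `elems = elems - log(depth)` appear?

Transformed code:
g = g + (19 + 9)
record(g)
out = set()
for m in elems:
    if 29 <= 38:
        out.add(m * 33 + record(depth))
handle(depth)
process(25)
if 21 != 3:
    out = out - depth // 9
else:
    elems = elems - log(depth)

12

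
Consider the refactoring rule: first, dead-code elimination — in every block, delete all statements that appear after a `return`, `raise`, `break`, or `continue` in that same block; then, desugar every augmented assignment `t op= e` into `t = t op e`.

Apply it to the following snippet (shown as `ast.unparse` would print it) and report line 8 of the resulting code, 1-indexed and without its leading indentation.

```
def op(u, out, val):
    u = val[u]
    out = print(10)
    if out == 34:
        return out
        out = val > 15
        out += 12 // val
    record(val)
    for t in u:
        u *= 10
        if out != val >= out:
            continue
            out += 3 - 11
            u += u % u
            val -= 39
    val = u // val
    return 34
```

Transformed code:
def op(u, out, val):
    u = val[u]
    out = print(10)
    if out == 34:
        return out
    record(val)
    for t in u:
        u = u * 10
        if out != val >= out:
            continue
    val = u // val
    return 34

u = u * 10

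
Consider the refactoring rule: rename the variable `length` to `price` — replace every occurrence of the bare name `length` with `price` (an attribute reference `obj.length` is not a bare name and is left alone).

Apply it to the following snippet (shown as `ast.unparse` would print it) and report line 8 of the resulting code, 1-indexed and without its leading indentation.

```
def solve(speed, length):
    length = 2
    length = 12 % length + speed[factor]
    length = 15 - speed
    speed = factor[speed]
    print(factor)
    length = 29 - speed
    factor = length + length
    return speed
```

Transformed code:
def solve(speed, price):
    price = 2
    price = 12 % price + speed[factor]
    price = 15 - speed
    speed = factor[speed]
    print(factor)
    price = 29 - speed
    factor = price + price
    return speed

factor = price + price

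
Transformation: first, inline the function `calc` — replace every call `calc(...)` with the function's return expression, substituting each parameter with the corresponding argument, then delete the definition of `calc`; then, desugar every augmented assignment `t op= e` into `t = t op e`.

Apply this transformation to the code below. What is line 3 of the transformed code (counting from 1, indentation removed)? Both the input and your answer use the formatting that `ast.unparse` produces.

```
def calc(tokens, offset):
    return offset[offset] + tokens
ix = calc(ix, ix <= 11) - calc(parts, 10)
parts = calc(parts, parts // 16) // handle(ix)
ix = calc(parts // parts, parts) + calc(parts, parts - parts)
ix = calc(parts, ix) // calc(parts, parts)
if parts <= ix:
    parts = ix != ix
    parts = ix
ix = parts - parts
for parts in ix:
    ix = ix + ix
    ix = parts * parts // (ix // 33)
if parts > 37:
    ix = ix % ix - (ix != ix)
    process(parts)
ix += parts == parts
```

Transformed code:
ix = (ix <= 11)[ix <= 11] + ix - (10[10] + parts)
parts = ((parts // 16)[parts // 16] + parts) // handle(ix)
ix = parts[parts] + parts // parts + ((parts - parts)[parts - parts] + parts)
ix = (ix[ix] + parts) // (parts[parts] + parts)
if parts <= ix:
    parts = ix != ix
    parts = ix
ix = parts - parts
for parts in ix:
    ix = ix + ix
    ix = parts * parts // (ix // 33)
if parts > 37:
    ix = ix % ix - (ix != ix)
    process(parts)
ix = ix + (parts == parts)

ix = parts[parts] + parts // parts + ((parts - parts)[parts - parts] + parts)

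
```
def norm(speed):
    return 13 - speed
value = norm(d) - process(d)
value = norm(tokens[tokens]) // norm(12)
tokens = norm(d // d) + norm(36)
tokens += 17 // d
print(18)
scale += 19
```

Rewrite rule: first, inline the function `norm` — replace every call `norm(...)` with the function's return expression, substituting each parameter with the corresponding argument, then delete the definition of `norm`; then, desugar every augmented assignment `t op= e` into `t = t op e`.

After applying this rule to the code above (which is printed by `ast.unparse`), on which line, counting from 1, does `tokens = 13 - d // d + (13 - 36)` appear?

Transformed code:
value = 13 - d - process(d)
value = (13 - tokens[tokens]) // (13 - 12)
tokens = 13 - d // d + (13 - 36)
tokens = tokens + 17 // d
print(18)
scale = scale + 19

3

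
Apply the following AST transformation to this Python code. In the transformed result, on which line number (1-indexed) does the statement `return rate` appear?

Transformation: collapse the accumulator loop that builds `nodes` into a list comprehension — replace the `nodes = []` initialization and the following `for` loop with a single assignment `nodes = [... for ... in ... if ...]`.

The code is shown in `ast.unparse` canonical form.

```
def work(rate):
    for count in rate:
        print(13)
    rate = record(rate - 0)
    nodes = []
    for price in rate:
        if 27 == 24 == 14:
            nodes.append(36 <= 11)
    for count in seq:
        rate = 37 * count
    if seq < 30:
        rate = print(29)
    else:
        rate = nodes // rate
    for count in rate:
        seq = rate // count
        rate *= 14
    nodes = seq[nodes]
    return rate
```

Transformed code:
def work(rate):
    for count in rate:
        print(13)
    rate = record(rate - 0)
    nodes = [36 <= 11 for price in rate if 27 == 24 == 14]
    for count in seq:
        rate = 37 * count
    if seq < 30:
        rate = print(29)
    else:
        rate = nodes // rate
    for count in rate:
        seq = rate // count
        rate *= 14
    nodes = seq[nodes]
    return rate

16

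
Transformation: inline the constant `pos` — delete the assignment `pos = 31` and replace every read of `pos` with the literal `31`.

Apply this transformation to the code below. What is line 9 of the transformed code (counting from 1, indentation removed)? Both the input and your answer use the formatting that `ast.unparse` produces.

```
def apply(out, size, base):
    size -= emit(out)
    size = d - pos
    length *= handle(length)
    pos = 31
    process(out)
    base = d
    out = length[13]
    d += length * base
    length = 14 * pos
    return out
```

Transformed code:
def apply(out, size, base):
    size -= emit(out)
    size = d - 31
    length *= handle(length)
    process(out)
    base = d
    out = length[13]
    d += length * base
    length = 14 * 31
    return out

length = 14 * 31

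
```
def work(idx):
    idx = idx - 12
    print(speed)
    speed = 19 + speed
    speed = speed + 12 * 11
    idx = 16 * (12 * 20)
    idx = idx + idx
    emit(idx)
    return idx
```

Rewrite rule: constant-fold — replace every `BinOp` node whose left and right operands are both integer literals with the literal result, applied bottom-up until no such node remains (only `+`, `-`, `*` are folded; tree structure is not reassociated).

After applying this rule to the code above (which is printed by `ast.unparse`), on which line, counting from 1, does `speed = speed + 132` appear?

Transformed code:
def work(idx):
    idx = idx - 12
    print(speed)
    speed = 19 + speed
    speed = speed + 132
    idx = 3840
    idx = idx + idx
    emit(idx)
    return idx

5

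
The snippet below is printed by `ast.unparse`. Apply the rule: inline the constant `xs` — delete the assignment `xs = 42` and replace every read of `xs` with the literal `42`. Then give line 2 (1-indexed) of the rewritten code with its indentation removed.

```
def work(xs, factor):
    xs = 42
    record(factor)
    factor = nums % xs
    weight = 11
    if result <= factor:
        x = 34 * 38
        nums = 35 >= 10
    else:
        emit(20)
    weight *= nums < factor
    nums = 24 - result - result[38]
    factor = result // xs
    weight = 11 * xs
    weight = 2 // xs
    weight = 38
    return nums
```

Transformed code:
def work(xs, factor):
    record(factor)
    factor = nums % 42
    weight = 11
    if result <= factor:
        x = 34 * 38
        nums = 35 >= 10
    else:
        emit(20)
    weight *= nums < factor
    nums = 24 - result - result[38]
    factor = result // 42
    weight = 11 * 42
    weight = 2 // 42
    weight = 38
    return nums

record(factor)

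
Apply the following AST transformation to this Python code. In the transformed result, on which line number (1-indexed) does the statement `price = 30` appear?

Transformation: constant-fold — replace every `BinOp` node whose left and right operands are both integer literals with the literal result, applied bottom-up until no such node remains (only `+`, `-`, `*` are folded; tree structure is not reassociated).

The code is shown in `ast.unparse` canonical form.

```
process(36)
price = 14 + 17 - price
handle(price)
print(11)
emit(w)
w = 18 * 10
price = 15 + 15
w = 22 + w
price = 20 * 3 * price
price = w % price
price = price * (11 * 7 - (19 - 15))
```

Transformed code:
process(36)
price = 31 - price
handle(price)
print(11)
emit(w)
w = 180
price = 30
w = 22 + w
price = 60 * price
price = w % price
price = price * 73

7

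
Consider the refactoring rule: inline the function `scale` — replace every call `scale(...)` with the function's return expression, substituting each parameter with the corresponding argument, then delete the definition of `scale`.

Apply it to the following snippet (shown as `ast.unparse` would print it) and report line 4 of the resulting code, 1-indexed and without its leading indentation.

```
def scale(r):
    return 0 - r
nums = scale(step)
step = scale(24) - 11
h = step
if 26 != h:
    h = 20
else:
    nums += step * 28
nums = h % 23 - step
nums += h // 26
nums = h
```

if 26 != h:

Transformed code:
nums = 0 - step
step = 0 - 24 - 11
h = step
if 26 != h:
    h = 20
else:
    nums += step * 28
nums = h % 23 - step
nums += h // 26
nums = h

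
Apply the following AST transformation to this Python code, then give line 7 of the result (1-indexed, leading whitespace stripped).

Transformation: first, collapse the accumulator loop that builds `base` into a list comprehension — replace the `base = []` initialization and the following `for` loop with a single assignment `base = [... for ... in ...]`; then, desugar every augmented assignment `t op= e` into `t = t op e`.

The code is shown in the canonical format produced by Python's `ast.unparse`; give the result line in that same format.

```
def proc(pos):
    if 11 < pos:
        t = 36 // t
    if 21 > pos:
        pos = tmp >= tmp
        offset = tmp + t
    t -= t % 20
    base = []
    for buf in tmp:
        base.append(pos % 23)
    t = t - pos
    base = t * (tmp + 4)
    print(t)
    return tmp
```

Transformed code:
def proc(pos):
    if 11 < pos:
        t = 36 // t
    if 21 > pos:
        pos = tmp >= tmp
        offset = tmp + t
    t = t - t % 20
    base = [pos % 23 for buf in tmp]
    t = t - pos
    base = t * (tmp + 4)
    print(t)
    return tmp

t = t - t % 20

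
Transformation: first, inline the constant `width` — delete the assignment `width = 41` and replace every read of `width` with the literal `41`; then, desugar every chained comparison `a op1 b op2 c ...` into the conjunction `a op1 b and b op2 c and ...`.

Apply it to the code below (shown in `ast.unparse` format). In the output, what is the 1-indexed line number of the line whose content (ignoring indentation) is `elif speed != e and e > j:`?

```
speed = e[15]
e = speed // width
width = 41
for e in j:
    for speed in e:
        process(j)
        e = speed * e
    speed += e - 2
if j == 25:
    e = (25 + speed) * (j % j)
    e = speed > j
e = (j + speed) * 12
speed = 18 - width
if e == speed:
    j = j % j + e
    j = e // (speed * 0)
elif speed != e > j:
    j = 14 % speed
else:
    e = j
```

Transformed code:
speed = e[15]
e = speed // 41
for e in j:
    for speed in e:
        process(j)
        e = speed * e
    speed += e - 2
if j == 25:
    e = (25 + speed) * (j % j)
    e = speed > j
e = (j + speed) * 12
speed = 18 - 41
if e == speed:
    j = j % j + e
    j = e // (speed * 0)
elif speed != e and e > j:
    j = 14 % speed
else:
    e = j

16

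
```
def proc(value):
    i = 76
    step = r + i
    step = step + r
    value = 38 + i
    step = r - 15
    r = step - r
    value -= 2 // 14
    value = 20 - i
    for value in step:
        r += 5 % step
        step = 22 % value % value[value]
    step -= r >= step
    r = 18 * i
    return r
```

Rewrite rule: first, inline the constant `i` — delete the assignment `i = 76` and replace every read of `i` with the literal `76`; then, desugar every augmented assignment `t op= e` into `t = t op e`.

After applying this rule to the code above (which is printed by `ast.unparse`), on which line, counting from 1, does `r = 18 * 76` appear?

Transformed code:
def proc(value):
    step = r + 76
    step = step + r
    value = 38 + 76
    step = r - 15
    r = step - r
    value = value - 2 // 14
    value = 20 - 76
    for value in step:
        r = r + 5 % step
        step = 22 % value % value[value]
    step = step - (r >= step)
    r = 18 * 76
    return r

13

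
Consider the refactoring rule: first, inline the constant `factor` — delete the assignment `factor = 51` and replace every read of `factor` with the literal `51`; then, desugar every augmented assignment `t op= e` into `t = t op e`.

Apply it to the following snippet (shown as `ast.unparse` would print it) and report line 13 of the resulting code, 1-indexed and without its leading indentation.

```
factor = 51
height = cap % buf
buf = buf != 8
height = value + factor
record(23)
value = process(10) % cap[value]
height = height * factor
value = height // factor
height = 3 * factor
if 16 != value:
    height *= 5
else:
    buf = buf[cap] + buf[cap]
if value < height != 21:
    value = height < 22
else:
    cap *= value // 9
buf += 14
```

Transformed code:
height = cap % buf
buf = buf != 8
height = value + 51
record(23)
value = process(10) % cap[value]
height = height * 51
value = height // 51
height = 3 * 51
if 16 != value:
    height = height * 5
else:
    buf = buf[cap] + buf[cap]
if value < height != 21:
    value = height < 22
else:
    cap = cap * (value // 9)
buf = buf + 14

if value < height != 21:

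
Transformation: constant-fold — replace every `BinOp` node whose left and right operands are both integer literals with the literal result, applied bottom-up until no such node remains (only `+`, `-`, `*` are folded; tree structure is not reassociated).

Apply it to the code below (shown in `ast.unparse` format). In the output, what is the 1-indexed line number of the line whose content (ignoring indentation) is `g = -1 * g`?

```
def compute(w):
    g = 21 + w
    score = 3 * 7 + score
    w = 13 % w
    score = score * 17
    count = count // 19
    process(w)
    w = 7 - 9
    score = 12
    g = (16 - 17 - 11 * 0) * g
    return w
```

Transformed code:
def compute(w):
    g = 21 + w
    score = 21 + score
    w = 13 % w
    score = score * 17
    count = count // 19
    process(w)
    w = -2
    score = 12
    g = -1 * g
    return w

10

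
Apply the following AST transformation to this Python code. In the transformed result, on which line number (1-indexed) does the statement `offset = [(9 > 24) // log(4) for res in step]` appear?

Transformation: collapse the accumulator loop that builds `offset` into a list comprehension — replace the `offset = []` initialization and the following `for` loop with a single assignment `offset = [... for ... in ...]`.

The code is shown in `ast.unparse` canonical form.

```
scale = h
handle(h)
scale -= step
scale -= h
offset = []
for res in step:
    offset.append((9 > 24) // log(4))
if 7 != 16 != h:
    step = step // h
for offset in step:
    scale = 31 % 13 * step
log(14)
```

5

Transformed code:
scale = h
handle(h)
scale -= step
scale -= h
offset = [(9 > 24) // log(4) for res in step]
if 7 != 16 != h:
    step = step // h
for offset in step:
    scale = 31 % 13 * step
log(14)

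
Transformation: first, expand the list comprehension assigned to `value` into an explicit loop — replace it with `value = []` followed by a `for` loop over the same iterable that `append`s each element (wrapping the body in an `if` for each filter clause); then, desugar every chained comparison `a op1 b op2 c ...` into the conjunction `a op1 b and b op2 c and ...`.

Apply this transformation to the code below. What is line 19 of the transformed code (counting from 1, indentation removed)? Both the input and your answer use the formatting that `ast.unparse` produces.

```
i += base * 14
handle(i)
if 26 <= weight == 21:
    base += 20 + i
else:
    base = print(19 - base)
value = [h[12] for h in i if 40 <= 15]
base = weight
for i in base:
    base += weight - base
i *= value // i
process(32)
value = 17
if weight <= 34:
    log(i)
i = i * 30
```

Transformed code:
i += base * 14
handle(i)
if 26 <= weight and weight == 21:
    base += 20 + i
else:
    base = print(19 - base)
value = []
for h in i:
    if 40 <= 15:
        value.append(h[12])
base = weight
for i in base:
    base += weight - base
i *= value // i
process(32)
value = 17
if weight <= 34:
    log(i)
i = i * 30

i = i * 30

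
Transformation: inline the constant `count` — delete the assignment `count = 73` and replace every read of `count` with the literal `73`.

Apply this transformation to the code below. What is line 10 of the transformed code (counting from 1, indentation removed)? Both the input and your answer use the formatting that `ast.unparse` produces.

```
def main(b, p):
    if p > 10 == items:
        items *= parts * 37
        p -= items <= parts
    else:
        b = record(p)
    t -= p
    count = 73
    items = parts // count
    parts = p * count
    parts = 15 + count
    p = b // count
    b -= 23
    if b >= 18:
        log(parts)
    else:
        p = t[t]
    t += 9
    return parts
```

parts = 15 + 73

Transformed code:
def main(b, p):
    if p > 10 == items:
        items *= parts * 37
        p -= items <= parts
    else:
        b = record(p)
    t -= p
    items = parts // 73
    parts = p * 73
    parts = 15 + 73
    p = b // 73
    b -= 23
    if b >= 18:
        log(parts)
    else:
        p = t[t]
    t += 9
    return parts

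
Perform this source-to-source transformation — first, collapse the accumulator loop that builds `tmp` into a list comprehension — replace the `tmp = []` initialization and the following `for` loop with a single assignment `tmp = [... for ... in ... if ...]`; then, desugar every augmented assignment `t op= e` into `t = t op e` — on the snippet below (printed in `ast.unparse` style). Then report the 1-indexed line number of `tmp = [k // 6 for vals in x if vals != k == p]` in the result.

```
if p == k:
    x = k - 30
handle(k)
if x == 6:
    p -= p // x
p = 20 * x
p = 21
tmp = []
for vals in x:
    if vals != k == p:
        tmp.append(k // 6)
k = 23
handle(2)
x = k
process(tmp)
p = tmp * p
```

8

Transformed code:
if p == k:
    x = k - 30
handle(k)
if x == 6:
    p = p - p // x
p = 20 * x
p = 21
tmp = [k // 6 for vals in x if vals != k == p]
k = 23
handle(2)
x = k
process(tmp)
p = tmp * p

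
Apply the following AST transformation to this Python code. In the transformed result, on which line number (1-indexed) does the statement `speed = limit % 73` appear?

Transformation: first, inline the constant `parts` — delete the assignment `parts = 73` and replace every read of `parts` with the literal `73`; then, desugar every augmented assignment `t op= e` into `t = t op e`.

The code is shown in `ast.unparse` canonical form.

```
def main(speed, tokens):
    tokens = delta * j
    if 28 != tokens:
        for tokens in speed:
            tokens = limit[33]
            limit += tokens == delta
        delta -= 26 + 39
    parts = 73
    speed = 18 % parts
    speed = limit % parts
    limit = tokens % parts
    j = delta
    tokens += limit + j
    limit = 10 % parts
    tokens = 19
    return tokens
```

Transformed code:
def main(speed, tokens):
    tokens = delta * j
    if 28 != tokens:
        for tokens in speed:
            tokens = limit[33]
            limit = limit + (tokens == delta)
        delta = delta - (26 + 39)
    speed = 18 % 73
    speed = limit % 73
    limit = tokens % 73
    j = delta
    tokens = tokens + (limit + j)
    limit = 10 % 73
    tokens = 19
    return tokens

9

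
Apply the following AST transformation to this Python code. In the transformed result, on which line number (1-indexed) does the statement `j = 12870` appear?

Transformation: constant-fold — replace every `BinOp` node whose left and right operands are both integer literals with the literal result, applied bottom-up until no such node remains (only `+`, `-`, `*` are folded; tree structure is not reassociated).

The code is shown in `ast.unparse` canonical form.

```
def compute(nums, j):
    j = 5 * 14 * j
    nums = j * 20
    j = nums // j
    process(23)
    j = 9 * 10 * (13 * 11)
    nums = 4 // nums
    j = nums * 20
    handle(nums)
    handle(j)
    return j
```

6

Transformed code:
def compute(nums, j):
    j = 70 * j
    nums = j * 20
    j = nums // j
    process(23)
    j = 12870
    nums = 4 // nums
    j = nums * 20
    handle(nums)
    handle(j)
    return j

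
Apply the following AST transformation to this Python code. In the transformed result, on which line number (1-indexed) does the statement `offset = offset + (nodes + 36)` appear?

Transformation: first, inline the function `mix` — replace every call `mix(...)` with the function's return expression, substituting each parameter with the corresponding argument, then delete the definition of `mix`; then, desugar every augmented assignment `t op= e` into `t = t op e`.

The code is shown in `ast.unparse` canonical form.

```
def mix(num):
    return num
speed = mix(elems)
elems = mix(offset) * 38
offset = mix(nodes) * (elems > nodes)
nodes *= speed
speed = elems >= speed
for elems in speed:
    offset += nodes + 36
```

7

Transformed code:
speed = elems
elems = offset * 38
offset = nodes * (elems > nodes)
nodes = nodes * speed
speed = elems >= speed
for elems in speed:
    offset = offset + (nodes + 36)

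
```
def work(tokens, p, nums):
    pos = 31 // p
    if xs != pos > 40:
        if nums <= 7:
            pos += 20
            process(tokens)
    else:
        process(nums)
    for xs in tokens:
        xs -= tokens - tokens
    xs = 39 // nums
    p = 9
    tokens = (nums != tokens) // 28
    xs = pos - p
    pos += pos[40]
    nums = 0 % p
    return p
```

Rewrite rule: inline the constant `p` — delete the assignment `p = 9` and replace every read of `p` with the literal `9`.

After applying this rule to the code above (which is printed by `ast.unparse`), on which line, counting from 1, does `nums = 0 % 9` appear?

Transformed code:
def work(tokens, p, nums):
    pos = 31 // 9
    if xs != pos > 40:
        if nums <= 7:
            pos += 20
            process(tokens)
    else:
        process(nums)
    for xs in tokens:
        xs -= tokens - tokens
    xs = 39 // nums
    tokens = (nums != tokens) // 28
    xs = pos - 9
    pos += pos[40]
    nums = 0 % 9
    return 9

15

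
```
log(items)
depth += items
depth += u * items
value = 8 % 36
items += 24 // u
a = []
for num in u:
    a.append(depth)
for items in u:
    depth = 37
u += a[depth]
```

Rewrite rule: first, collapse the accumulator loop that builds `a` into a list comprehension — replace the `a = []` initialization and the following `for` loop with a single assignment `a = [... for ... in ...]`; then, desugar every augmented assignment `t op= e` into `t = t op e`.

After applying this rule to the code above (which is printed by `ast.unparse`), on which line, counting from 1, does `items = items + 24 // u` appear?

Transformed code:
log(items)
depth = depth + items
depth = depth + u * items
value = 8 % 36
items = items + 24 // u
a = [depth for num in u]
for items in u:
    depth = 37
u = u + a[depth]

5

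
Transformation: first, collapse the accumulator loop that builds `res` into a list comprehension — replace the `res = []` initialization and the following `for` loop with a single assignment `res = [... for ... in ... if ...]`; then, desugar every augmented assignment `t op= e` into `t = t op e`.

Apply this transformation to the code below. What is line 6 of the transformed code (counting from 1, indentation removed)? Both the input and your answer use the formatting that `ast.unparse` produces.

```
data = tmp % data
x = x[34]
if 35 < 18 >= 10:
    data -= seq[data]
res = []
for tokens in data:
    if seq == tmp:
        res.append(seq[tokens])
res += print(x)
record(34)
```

res = res + print(x)

Transformed code:
data = tmp % data
x = x[34]
if 35 < 18 >= 10:
    data = data - seq[data]
res = [seq[tokens] for tokens in data if seq == tmp]
res = res + print(x)
record(34)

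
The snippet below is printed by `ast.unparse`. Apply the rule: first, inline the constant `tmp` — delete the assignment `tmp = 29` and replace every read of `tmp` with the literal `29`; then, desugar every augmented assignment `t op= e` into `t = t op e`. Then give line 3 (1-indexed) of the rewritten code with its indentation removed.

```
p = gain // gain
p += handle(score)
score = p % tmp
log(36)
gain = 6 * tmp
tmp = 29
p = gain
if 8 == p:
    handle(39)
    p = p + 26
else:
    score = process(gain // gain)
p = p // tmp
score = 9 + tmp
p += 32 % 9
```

score = p % 29

Transformed code:
p = gain // gain
p = p + handle(score)
score = p % 29
log(36)
gain = 6 * 29
p = gain
if 8 == p:
    handle(39)
    p = p + 26
else:
    score = process(gain // gain)
p = p // 29
score = 9 + 29
p = p + 32 % 9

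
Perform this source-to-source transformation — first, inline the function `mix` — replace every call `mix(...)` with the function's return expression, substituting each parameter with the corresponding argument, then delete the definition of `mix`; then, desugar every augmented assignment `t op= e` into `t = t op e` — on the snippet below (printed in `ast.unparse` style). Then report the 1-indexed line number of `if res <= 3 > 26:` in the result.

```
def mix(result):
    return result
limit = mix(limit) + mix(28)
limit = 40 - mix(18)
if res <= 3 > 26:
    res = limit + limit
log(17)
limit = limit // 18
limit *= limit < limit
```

3

Transformed code:
limit = limit + 28
limit = 40 - 18
if res <= 3 > 26:
    res = limit + limit
log(17)
limit = limit // 18
limit = limit * (limit < limit)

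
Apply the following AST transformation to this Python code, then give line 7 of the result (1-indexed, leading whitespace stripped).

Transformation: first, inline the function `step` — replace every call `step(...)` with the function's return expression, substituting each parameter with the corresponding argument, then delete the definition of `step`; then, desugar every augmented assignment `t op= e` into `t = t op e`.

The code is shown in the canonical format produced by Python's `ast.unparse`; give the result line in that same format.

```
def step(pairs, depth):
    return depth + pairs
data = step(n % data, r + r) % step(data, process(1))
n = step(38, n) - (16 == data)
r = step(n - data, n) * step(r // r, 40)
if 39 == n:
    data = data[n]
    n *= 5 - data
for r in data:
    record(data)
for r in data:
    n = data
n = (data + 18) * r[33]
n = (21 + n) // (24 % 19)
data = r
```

Transformed code:
data = (r + r + n % data) % (process(1) + data)
n = n + 38 - (16 == data)
r = (n + (n - data)) * (40 + r // r)
if 39 == n:
    data = data[n]
    n = n * (5 - data)
for r in data:
    record(data)
for r in data:
    n = data
n = (data + 18) * r[33]
n = (21 + n) // (24 % 19)
data = r

for r in data:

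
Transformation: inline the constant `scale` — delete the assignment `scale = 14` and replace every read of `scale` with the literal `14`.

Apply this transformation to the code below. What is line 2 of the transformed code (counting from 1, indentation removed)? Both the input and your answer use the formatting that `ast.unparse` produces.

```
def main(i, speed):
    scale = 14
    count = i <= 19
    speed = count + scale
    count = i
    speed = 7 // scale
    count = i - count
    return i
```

Transformed code:
def main(i, speed):
    count = i <= 19
    speed = count + 14
    count = i
    speed = 7 // 14
    count = i - count
    return i

count = i <= 19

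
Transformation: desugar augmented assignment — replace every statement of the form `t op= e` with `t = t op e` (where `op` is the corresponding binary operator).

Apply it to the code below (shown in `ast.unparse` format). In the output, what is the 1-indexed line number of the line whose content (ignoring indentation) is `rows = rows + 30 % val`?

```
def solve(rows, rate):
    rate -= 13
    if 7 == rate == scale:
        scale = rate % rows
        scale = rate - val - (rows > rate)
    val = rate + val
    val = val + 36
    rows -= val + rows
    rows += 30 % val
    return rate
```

9

Transformed code:
def solve(rows, rate):
    rate = rate - 13
    if 7 == rate == scale:
        scale = rate % rows
        scale = rate - val - (rows > rate)
    val = rate + val
    val = val + 36
    rows = rows - (val + rows)
    rows = rows + 30 % val
    return rate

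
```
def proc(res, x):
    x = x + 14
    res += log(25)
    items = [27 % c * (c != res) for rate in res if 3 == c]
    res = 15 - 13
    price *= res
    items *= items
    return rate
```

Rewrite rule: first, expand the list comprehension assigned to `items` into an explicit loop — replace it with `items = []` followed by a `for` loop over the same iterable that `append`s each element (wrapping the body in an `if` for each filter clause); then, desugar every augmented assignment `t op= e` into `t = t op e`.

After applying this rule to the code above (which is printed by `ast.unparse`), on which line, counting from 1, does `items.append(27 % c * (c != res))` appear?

Transformed code:
def proc(res, x):
    x = x + 14
    res = res + log(25)
    items = []
    for rate in res:
        if 3 == c:
            items.append(27 % c * (c != res))
    res = 15 - 13
    price = price * res
    items = items * items
    return rate

7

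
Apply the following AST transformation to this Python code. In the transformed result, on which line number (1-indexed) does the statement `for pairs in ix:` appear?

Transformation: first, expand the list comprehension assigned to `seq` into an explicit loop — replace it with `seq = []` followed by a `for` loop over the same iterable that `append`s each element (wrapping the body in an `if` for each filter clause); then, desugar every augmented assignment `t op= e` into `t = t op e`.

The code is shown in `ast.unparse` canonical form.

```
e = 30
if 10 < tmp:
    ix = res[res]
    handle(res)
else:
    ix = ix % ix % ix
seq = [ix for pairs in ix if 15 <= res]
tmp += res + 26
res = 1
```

8

Transformed code:
e = 30
if 10 < tmp:
    ix = res[res]
    handle(res)
else:
    ix = ix % ix % ix
seq = []
for pairs in ix:
    if 15 <= res:
        seq.append(ix)
tmp = tmp + (res + 26)
res = 1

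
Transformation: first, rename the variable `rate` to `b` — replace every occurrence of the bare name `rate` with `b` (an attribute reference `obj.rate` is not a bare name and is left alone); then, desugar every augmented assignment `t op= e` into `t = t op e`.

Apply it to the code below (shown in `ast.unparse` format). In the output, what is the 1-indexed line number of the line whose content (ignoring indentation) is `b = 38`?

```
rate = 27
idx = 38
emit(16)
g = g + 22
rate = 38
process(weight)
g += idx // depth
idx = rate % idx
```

5

Transformed code:
b = 27
idx = 38
emit(16)
g = g + 22
b = 38
process(weight)
g = g + idx // depth
idx = b % idx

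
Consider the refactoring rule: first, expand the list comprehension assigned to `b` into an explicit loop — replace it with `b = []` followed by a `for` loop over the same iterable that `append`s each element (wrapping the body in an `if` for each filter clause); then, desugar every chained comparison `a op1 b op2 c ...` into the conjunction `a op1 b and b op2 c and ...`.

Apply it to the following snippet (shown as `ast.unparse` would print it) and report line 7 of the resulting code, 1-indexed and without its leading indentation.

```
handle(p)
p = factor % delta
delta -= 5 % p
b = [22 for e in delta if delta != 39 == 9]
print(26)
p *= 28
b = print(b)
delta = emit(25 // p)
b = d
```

Transformed code:
handle(p)
p = factor % delta
delta -= 5 % p
b = []
for e in delta:
    if delta != 39 and 39 == 9:
        b.append(22)
print(26)
p *= 28
b = print(b)
delta = emit(25 // p)
b = d

b.append(22)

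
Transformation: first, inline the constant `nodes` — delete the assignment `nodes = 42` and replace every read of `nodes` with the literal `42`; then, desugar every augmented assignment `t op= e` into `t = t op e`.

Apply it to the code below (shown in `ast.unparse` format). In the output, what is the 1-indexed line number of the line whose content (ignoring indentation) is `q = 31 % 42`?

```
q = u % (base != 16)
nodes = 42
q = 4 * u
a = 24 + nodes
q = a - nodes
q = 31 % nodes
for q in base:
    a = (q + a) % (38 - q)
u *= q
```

5

Transformed code:
q = u % (base != 16)
q = 4 * u
a = 24 + 42
q = a - 42
q = 31 % 42
for q in base:
    a = (q + a) % (38 - q)
u = u * q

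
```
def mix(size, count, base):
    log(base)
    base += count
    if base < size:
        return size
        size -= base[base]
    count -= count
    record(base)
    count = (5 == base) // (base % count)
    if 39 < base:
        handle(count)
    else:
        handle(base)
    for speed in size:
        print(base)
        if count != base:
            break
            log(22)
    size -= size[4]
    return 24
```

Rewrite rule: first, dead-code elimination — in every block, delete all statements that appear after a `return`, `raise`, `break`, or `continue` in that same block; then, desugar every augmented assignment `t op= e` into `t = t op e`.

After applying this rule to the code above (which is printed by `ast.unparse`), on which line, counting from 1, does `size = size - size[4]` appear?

Transformed code:
def mix(size, count, base):
    log(base)
    base = base + count
    if base < size:
        return size
    count = count - count
    record(base)
    count = (5 == base) // (base % count)
    if 39 < base:
        handle(count)
    else:
        handle(base)
    for speed in size:
        print(base)
        if count != base:
            break
    size = size - size[4]
    return 24

17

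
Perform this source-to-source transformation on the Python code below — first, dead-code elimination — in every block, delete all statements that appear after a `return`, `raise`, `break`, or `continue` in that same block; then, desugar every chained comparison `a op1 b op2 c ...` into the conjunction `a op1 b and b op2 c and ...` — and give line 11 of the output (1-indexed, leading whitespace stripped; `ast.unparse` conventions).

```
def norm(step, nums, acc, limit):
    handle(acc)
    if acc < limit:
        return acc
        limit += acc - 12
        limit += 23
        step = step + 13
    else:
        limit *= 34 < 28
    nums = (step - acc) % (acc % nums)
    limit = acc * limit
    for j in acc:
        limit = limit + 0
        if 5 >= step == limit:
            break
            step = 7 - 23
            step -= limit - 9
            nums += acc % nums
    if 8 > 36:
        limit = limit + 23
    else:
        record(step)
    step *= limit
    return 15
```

Transformed code:
def norm(step, nums, acc, limit):
    handle(acc)
    if acc < limit:
        return acc
    else:
        limit *= 34 < 28
    nums = (step - acc) % (acc % nums)
    limit = acc * limit
    for j in acc:
        limit = limit + 0
        if 5 >= step and step == limit:
            break
    if 8 > 36:
        limit = limit + 23
    else:
        record(step)
    step *= limit
    return 15

if 5 >= step and step == limit:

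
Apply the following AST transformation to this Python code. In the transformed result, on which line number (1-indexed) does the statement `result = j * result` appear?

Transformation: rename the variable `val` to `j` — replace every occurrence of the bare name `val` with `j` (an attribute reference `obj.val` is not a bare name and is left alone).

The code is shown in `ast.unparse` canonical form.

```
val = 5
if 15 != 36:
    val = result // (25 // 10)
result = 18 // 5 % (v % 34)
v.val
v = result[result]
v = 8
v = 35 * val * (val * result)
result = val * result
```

9

Transformed code:
j = 5
if 15 != 36:
    j = result // (25 // 10)
result = 18 // 5 % (v % 34)
v.val
v = result[result]
v = 8
v = 35 * j * (j * result)
result = j * result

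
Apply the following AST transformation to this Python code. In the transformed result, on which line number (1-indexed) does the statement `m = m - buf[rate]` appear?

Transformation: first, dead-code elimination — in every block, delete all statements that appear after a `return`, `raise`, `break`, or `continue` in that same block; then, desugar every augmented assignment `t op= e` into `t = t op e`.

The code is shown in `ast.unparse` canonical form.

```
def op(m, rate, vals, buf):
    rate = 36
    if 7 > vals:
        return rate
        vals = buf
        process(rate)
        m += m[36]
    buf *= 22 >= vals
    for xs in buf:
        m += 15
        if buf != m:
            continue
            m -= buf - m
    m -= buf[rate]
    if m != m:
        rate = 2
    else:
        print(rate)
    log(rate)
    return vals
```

Transformed code:
def op(m, rate, vals, buf):
    rate = 36
    if 7 > vals:
        return rate
    buf = buf * (22 >= vals)
    for xs in buf:
        m = m + 15
        if buf != m:
            continue
    m = m - buf[rate]
    if m != m:
        rate = 2
    else:
        print(rate)
    log(rate)
    return vals

10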